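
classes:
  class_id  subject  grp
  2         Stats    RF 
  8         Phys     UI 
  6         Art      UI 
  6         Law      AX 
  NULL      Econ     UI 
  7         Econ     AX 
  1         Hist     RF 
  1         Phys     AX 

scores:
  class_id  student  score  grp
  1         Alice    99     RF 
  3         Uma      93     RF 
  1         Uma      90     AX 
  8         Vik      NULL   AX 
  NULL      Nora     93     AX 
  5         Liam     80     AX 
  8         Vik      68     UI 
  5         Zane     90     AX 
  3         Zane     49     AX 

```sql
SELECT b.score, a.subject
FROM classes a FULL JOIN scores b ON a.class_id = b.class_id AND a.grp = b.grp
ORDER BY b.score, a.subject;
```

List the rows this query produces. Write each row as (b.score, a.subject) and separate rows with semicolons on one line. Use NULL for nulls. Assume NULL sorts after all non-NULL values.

FULL OUTER JOIN keeps every row from both sides; unmatched rows get NULL for the other side's columns.
Matching on a.class_id = b.class_id AND a.grp = b.grp. A NULL in a compared column never satisfies the condition.
- class_id=2, grp=RF: no b row matches, row kept with b columns NULL.
- class_id=8, grp=UI: 1 matching b row(s), so 1 row(s) emitted.
- class_id=6, grp=UI: no b row matches, row kept with b columns NULL.
- class_id=6, grp=AX: no b row matches, row kept with b columns NULL.
- class_id=NULL, grp=UI: no b row matches, row kept with b columns NULL.
- class_id=7, grp=AX: no b row matches, row kept with b columns NULL.
- class_id=1, grp=RF: 1 matching b row(s), so 1 row(s) emitted.
- class_id=1, grp=AX: 1 matching b row(s), so 1 row(s) emitted.
- 6 row(s) from b found no a partner → padded with NULL.

(49, NULL); (68, Phys); (80, NULL); (90, Phys); (90, NULL); (93, NULL); (93, NULL); (99, Hist); (NULL, Art); (NULL, Econ); (NULL, Econ); (NULL, Law); (NULL, Stats); (NULL, NULL)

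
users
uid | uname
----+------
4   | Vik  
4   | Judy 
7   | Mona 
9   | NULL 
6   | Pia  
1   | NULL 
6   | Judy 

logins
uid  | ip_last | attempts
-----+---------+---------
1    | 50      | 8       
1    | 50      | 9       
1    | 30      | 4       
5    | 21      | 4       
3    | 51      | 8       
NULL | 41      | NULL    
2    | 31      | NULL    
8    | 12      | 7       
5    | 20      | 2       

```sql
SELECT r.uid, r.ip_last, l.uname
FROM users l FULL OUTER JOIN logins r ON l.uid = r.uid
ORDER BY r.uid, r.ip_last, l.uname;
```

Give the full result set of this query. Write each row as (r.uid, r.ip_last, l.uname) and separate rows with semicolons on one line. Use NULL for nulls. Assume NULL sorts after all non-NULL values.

(1, 30, NULL); (1, 50, NULL); (1, 50, NULL); (2, 31, NULL); (3, 51, NULL); (5, 20, NULL); (5, 21, NULL); (8, 12, NULL); (NULL, 41, NULL); (NULL, NULL, Judy); (NULL, NULL, Judy); (NULL, NULL, Mona); (NULL, NULL, Pia); (NULL, NULL, Vik); (NULL, NULL, NULL)

FULL OUTER JOIN keeps every row from both sides; unmatched rows get NULL for the other side's columns.
Matching on l.uid = r.uid. A NULL in a compared column never satisfies the condition.
Matched pairs: 3; unmatched l rows kept: 6; unmatched r rows kept: 6.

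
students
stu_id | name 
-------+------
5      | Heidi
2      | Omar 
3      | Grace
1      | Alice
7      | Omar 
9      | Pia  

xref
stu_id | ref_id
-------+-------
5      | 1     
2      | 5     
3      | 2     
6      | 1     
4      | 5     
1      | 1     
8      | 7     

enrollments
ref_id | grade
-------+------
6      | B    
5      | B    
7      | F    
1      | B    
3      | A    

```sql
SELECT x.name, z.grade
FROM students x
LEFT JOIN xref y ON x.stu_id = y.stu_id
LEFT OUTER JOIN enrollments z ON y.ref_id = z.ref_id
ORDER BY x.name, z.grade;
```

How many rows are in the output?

Evaluate left to right. First `students x LEFT JOIN xref y` on stu_id: 6 row(s).
Then LEFT JOIN `enrollments z` on ref_id: each of those 6 rows is kept; rows whose y.ref_id has no match in z get NULL for z's columns.
Result: 6 row(s).

6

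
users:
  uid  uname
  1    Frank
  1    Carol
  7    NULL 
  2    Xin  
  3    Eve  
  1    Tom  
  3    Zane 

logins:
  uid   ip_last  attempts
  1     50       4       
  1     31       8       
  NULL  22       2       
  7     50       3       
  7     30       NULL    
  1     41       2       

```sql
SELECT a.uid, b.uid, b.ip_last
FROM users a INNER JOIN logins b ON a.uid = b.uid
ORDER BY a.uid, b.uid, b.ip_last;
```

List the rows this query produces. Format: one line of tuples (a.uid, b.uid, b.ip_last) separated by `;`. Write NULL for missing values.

INNER JOIN keeps only pairs where the ON condition holds.
Matching on a.uid = b.uid. A NULL in a compared column never satisfies the condition.
- uid=1: 3 matching b row(s), so 3 row(s) emitted.
- uid=1: 3 matching b row(s), so 3 row(s) emitted.
- uid=7: 2 matching b row(s), so 2 row(s) emitted.
- uid=2: no matching b row, dropped.
- uid=3: no matching b row, dropped.
- uid=1: 3 matching b row(s), so 3 row(s) emitted.
- uid=3: no matching b row, dropped.

(1, 1, 31); (1, 1, 31); (1, 1, 31); (1, 1, 41); (1, 1, 41); (1, 1, 41); (1, 1, 50); (1, 1, 50); (1, 1, 50); (7, 7, 30); (7, 7, 50)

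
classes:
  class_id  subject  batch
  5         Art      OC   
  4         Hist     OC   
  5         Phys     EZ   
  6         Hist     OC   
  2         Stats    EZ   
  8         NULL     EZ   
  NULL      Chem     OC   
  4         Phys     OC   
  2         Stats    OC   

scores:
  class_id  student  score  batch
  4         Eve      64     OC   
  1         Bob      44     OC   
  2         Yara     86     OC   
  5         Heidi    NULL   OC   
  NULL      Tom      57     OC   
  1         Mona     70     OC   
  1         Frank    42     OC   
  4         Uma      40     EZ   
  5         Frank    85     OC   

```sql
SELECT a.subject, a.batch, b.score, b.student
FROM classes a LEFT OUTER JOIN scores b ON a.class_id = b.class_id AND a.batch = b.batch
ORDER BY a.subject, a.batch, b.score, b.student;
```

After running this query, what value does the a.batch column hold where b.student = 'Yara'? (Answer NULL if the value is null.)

OC

LEFT JOIN keeps every row from `classes`; unmatched rows get NULL for `scores`'s columns.
Matching on a.class_id = b.class_id AND a.batch = b.batch. A NULL in a compared column never satisfies the condition.
- a[0] class_id=5, batch=OC → 2 match(es) in b → 2 row(s).
- a[1] class_id=4, batch=OC → 1 match(es) in b → 1 row(s).
- a[2] class_id=5, batch=EZ → no match; kept with NULLs on the b side.
- a[3] class_id=6, batch=OC → no match; kept with NULLs on the b side.
- a[4] class_id=2, batch=EZ → no match; kept with NULLs on the b side.
- a[5] class_id=8, batch=EZ → no match; kept with NULLs on the b side.
- a[6] class_id=NULL, batch=OC → no match; kept with NULLs on the b side.
- a[7] class_id=4, batch=OC → 1 match(es) in b → 1 row(s).
- a[8] class_id=2, batch=OC → 1 match(es) in b → 1 row(s).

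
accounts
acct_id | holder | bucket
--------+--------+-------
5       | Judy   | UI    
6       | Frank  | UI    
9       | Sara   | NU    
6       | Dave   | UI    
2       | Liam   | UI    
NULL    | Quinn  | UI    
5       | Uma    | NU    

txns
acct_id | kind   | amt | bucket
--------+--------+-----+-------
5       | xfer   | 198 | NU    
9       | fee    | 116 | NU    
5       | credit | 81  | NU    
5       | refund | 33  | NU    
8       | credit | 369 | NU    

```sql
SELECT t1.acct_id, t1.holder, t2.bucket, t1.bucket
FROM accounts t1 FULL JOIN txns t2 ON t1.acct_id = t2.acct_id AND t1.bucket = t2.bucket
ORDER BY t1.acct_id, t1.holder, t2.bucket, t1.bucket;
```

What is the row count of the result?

10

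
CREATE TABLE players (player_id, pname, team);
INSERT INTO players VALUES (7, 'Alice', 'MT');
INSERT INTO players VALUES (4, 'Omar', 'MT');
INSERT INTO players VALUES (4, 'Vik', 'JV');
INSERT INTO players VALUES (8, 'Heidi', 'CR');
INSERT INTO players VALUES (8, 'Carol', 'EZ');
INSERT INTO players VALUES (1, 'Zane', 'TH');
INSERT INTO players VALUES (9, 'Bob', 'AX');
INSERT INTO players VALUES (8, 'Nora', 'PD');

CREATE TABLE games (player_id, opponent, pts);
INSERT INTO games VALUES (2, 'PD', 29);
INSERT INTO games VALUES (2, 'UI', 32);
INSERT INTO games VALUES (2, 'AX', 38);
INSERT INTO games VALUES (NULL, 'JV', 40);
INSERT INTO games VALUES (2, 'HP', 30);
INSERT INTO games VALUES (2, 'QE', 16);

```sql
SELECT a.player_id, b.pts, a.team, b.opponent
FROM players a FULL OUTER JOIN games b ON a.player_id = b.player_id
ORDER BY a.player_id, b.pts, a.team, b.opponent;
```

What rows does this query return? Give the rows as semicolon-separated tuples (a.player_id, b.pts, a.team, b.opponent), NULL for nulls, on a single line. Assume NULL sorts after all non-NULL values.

FULL OUTER JOIN keeps every row from both sides; unmatched rows get NULL for the other side's columns.
Matching on a.player_id = b.player_id. A NULL in a compared column never satisfies the condition.
Matched pairs: 0; unmatched a rows kept: 8; unmatched b rows kept: 6.

(1, NULL, TH, NULL); (4, NULL, JV, NULL); (4, NULL, MT, NULL); (7, NULL, MT, NULL); (8, NULL, CR, NULL); (8, NULL, EZ, NULL); (8, NULL, PD, NULL); (9, NULL, AX, NULL); (NULL, 16, NULL, QE); (NULL, 29, NULL, PD); (NULL, 30, NULL, HP); (NULL, 32, NULL, UI); (NULL, 38, NULL, AX); (NULL, 40, NULL, JV)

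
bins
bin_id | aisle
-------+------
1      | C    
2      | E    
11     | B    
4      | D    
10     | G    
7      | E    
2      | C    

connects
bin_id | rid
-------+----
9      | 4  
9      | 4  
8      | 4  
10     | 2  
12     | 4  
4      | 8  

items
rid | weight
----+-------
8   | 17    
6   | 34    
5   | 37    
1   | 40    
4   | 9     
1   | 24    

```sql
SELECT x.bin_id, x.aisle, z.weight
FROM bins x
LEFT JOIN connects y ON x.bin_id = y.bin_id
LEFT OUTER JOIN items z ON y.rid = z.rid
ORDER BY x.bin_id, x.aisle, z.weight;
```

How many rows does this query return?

7

Step 1 — x LEFT JOIN y on bin_id → 7 row(s).
Then LEFT JOIN `items z` on rid: each of those 7 rows is kept; rows whose y.rid has no match in z get NULL for z's columns.
Result: 7 row(s).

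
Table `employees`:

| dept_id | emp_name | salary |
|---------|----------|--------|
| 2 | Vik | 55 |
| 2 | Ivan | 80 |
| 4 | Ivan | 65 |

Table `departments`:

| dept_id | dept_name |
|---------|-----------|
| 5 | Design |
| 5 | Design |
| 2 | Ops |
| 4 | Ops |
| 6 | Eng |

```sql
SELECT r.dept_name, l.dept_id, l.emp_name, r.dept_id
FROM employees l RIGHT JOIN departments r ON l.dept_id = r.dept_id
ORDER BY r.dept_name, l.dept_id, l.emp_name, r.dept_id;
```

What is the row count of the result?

6

RIGHT JOIN keeps every row from `departments`; unmatched rows get NULL for `employees`'s columns.
Matching on l.dept_id = r.dept_id.
- l row (dept_id=2): matches 1 r row(s) → 1 output row(s).
- l row (dept_id=2): matches 1 r row(s) → 1 output row(s).
- l row (dept_id=4): matches 1 r row(s) → 1 output row(s).
- 3 row(s) from r found no l partner → padded with NULL.
Total: 3 matched + 3 padded = 6 rows.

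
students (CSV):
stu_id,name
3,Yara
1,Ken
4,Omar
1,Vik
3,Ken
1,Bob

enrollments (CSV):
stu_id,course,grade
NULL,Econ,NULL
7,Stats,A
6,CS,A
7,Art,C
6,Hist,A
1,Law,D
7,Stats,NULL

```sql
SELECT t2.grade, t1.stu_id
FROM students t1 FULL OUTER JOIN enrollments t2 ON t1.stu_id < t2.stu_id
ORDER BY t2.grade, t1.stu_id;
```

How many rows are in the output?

32

FULL OUTER JOIN keeps every row from both sides; unmatched rows get NULL for the other side's columns.
Matching on t1.stu_id < t2.stu_id. A NULL in a compared column never satisfies the condition.
- t1 (stu_id=3) pairs with 5 row(s) of t2.
- t1 (stu_id=1) pairs with 5 row(s) of t2.
- t1 (stu_id=4) pairs with 5 row(s) of t2.
- t1 (stu_id=1) pairs with 5 row(s) of t2.
- t1 (stu_id=3) pairs with 5 row(s) of t2.
- t1 (stu_id=1) pairs with 5 row(s) of t2.
- 2 t2 row(s) had no t1 match → kept, t1 columns NULL.
Total: 30 matched + 2 padded = 32 rows.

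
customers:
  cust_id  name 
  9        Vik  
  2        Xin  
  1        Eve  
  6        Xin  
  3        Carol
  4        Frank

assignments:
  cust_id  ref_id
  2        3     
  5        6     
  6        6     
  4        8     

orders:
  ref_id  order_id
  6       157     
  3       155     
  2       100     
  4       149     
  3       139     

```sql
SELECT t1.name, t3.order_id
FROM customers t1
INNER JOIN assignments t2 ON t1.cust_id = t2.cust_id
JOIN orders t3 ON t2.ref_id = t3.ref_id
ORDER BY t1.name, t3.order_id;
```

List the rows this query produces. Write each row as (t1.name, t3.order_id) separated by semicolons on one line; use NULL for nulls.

Evaluate left to right. First `customers t1 INNER JOIN assignments t2` on cust_id: 3 row(s).
Then INNER JOIN `orders t3` on ref_id: keep only rows whose t2.ref_id appears in t3.

(Xin, 139); (Xin, 155); (Xin, 157)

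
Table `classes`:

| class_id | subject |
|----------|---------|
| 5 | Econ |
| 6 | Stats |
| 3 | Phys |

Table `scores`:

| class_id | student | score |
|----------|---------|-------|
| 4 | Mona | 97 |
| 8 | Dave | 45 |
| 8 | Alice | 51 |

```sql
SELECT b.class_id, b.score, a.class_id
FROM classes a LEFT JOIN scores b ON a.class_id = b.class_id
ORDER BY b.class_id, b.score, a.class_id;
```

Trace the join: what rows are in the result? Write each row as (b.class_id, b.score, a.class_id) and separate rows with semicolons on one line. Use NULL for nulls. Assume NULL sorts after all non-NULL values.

(NULL, NULL, 3); (NULL, NULL, 5); (NULL, NULL, 6)

LEFT JOIN keeps every row from `classes`; unmatched rows get NULL for `scores`'s columns.
Matching on a.class_id = b.class_id.
Matched pairs: 0; unmatched a rows kept: 3.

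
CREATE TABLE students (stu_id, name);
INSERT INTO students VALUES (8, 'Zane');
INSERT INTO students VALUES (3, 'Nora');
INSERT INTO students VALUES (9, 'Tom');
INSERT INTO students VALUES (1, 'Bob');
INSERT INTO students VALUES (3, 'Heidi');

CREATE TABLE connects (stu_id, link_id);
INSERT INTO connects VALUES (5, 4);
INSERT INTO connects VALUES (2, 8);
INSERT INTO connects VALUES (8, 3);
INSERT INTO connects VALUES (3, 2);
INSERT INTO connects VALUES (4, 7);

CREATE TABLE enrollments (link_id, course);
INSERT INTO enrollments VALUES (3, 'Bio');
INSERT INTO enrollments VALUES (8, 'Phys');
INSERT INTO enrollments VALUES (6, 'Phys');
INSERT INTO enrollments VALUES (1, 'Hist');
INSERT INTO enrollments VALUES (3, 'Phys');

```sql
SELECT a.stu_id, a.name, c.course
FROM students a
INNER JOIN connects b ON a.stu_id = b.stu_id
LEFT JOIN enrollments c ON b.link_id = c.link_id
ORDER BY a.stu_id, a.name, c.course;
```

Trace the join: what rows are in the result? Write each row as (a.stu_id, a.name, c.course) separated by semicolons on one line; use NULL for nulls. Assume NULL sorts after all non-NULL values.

(3, Heidi, NULL); (3, Nora, NULL); (8, Zane, Bio); (8, Zane, Phys)

Step 1 — a INNER JOIN b on stu_id → 3 row(s).
Then LEFT JOIN `enrollments c` on link_id: each of those 3 rows is kept; rows whose b.link_id has no match in c get NULL for c's columns.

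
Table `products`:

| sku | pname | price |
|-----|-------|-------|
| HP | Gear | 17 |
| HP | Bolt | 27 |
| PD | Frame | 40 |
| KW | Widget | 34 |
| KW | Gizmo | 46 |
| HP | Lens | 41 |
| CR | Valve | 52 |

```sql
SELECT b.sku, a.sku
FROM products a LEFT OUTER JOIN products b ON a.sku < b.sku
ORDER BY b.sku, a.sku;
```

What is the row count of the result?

18

LEFT JOIN keeps every row from `products a`; unmatched rows get NULL for `products b`'s columns.
Matching on a.sku < b.sku.
- a (sku=HP) pairs with 3 row(s) of b.
- a (sku=HP) pairs with 3 row(s) of b.
- a (sku=PD) has no partner → padded with NULL.
- a (sku=KW) pairs with 1 row(s) of b.
- a (sku=KW) pairs with 1 row(s) of b.
- a (sku=HP) pairs with 3 row(s) of b.
- a (sku=CR) pairs with 6 row(s) of b.
Total: 17 matched + 1 padded = 18 rows.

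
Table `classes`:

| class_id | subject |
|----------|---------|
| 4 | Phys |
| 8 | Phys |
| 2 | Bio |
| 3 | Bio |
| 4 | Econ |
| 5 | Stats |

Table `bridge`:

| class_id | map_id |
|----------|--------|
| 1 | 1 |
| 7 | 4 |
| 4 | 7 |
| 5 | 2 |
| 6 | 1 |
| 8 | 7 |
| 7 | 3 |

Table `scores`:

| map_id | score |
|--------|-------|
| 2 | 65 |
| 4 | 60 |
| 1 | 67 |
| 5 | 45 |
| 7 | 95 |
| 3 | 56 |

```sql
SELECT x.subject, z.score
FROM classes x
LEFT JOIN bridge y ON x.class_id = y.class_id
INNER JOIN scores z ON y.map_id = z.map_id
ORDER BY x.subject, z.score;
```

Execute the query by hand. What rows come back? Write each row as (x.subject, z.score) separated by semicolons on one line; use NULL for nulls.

Step 1 — x LEFT JOIN y on class_id → 6 row(s).
Then INNER JOIN `scores z` on map_id: keep only rows whose y.map_id appears in z.

(Econ, 95); (Phys, 95); (Phys, 95); (Stats, 65)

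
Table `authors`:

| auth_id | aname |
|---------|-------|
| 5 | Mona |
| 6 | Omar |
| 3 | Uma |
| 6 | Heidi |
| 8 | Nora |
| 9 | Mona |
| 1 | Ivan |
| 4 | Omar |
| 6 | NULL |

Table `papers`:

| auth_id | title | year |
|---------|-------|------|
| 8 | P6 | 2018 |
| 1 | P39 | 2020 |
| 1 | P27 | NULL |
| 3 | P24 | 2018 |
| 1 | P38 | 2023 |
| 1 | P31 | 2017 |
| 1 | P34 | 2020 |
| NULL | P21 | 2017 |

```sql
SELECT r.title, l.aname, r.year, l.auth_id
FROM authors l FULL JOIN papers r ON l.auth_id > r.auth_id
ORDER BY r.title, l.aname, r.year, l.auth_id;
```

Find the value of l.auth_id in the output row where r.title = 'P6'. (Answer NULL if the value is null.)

FULL OUTER JOIN keeps every row from both sides; unmatched rows get NULL for the other side's columns.
Matching on l.auth_id > r.auth_id. A NULL in a compared column never satisfies the condition.
- auth_id=5: 6 matching r row(s), so 6 row(s) emitted.
- auth_id=6: 6 matching r row(s), so 6 row(s) emitted.
- auth_id=3: 5 matching r row(s), so 5 row(s) emitted.
- auth_id=6: 6 matching r row(s), so 6 row(s) emitted.
- auth_id=8: 6 matching r row(s), so 6 row(s) emitted.
- auth_id=9: 7 matching r row(s), so 7 row(s) emitted.
- auth_id=1: no r row matches, row kept with r columns NULL.
- auth_id=4: 6 matching r row(s), so 6 row(s) emitted.
- auth_id=6: 6 matching r row(s), so 6 row(s) emitted.
- plus 1 unmatched r row(s), each kept with NULL l columns.

9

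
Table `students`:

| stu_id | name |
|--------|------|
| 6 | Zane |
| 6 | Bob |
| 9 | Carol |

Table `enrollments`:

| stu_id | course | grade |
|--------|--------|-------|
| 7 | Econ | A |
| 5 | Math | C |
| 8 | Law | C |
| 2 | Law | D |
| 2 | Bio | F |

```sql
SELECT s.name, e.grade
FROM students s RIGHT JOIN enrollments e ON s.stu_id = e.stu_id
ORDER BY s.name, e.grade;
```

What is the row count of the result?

RIGHT JOIN keeps every row from `enrollments`; unmatched rows get NULL for `students`'s columns.
Matching on s.stu_id = e.stu_id.
- s row (stu_id=6): no match.
- s row (stu_id=6): no match.
- s row (stu_id=9): no match.
- 5 e row(s) had no s match → kept, s columns NULL.
Total: 0 matched + 5 padded = 5 rows.

5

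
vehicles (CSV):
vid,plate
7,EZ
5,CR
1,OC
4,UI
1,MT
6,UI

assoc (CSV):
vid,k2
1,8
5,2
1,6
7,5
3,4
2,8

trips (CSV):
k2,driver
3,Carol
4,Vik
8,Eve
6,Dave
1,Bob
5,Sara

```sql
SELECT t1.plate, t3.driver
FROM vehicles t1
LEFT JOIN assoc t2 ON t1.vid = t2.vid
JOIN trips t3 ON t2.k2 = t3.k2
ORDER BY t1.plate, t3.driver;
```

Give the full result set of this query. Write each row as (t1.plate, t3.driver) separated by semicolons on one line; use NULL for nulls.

(EZ, Sara); (MT, Dave); (MT, Eve); (OC, Dave); (OC, Eve)

Joins associate left-to-right: vehicles LEFT JOIN assoc on vid gives 8 intermediate row(s).
Then INNER JOIN `trips t3` on k2: keep only rows whose t2.k2 appears in t3.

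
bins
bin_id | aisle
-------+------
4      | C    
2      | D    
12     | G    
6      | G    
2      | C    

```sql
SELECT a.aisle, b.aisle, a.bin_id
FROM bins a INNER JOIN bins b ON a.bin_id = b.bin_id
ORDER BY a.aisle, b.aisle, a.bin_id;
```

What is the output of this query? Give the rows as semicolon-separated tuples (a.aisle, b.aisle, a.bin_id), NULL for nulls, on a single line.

INNER JOIN keeps only pairs where the ON condition holds.
Matching on a.bin_id = b.bin_id.
- bin_id=4: 1 matching b row(s), so 1 row(s) emitted.
- bin_id=2: 2 matching b row(s), so 2 row(s) emitted.
- bin_id=12: 1 matching b row(s), so 1 row(s) emitted.
- bin_id=6: 1 matching b row(s), so 1 row(s) emitted.
- bin_id=2: 2 matching b row(s), so 2 row(s) emitted.
After projecting and ordering:
a.aisle | b.aisle | a.bin_id
C | C | 2
C | C | 4
C | D | 2
D | C | 2
D | D | 2
G | G | 6
G | G | 12

(C, C, 2); (C, C, 4); (C, D, 2); (D, C, 2); (D, D, 2); (G, G, 6); (G, G, 12)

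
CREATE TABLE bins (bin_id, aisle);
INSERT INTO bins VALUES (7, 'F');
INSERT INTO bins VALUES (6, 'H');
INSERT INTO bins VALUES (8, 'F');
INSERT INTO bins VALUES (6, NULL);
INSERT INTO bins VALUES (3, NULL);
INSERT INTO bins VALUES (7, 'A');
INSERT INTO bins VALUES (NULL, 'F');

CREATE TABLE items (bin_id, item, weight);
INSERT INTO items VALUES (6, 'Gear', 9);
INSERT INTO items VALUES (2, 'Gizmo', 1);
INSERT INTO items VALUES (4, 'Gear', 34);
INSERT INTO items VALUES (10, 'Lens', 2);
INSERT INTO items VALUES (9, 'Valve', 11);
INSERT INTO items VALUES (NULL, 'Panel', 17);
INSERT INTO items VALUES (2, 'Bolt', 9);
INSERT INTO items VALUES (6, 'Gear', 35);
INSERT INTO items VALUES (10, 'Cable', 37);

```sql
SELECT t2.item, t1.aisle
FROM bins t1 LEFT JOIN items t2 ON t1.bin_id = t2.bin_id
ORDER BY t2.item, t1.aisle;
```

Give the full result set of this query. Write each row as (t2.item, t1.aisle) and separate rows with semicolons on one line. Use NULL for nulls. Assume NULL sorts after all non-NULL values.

(Gear, H); (Gear, H); (Gear, NULL); (Gear, NULL); (NULL, A); (NULL, F); (NULL, F); (NULL, F); (NULL, NULL)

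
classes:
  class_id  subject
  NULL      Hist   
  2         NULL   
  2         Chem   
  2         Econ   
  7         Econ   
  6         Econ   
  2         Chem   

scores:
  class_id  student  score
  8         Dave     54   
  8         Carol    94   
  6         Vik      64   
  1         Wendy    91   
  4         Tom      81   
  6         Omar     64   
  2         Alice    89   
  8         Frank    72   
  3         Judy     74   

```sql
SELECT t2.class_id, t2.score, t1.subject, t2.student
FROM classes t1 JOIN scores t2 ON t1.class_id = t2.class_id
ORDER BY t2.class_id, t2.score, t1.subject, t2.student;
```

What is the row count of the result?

INNER JOIN keeps only pairs where the ON condition holds.
Matching on t1.class_id = t2.class_id. A NULL in a compared column never satisfies the condition.
Matched pairs: 6.
Total: 6 rows.

6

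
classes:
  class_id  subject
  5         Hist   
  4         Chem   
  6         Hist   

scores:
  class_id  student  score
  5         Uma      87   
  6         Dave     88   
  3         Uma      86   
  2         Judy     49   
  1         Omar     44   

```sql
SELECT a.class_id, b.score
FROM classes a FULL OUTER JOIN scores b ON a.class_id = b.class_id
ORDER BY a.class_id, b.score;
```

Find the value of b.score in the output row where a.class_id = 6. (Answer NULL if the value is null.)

88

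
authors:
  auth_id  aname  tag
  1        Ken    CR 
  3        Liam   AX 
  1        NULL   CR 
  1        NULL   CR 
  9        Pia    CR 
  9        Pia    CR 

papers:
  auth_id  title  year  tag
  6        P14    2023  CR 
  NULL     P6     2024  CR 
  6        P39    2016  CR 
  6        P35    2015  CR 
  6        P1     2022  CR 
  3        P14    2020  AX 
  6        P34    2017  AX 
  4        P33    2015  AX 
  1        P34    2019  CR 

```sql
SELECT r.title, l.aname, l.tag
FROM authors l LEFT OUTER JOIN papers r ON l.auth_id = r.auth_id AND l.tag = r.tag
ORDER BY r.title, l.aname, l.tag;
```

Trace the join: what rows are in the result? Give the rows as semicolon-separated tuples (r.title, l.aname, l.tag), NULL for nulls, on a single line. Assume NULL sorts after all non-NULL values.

(P14, Liam, AX); (P34, Ken, CR); (P34, NULL, CR); (P34, NULL, CR); (NULL, Pia, CR); (NULL, Pia, CR)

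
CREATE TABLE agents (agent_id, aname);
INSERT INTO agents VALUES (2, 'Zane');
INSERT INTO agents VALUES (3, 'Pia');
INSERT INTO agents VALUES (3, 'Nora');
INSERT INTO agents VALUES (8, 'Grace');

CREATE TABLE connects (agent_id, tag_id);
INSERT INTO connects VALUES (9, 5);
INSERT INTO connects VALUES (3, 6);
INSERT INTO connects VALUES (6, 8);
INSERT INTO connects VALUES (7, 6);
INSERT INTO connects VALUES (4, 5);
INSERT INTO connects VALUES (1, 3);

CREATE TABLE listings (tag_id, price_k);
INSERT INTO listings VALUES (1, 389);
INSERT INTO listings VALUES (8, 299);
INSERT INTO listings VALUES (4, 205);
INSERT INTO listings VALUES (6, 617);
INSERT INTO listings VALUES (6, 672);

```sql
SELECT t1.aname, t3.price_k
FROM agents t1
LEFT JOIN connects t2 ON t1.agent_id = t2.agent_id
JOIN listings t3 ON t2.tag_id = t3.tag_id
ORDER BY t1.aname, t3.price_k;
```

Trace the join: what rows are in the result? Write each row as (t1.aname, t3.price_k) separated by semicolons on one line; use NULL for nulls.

(Nora, 617); (Nora, 672); (Pia, 617); (Pia, 672)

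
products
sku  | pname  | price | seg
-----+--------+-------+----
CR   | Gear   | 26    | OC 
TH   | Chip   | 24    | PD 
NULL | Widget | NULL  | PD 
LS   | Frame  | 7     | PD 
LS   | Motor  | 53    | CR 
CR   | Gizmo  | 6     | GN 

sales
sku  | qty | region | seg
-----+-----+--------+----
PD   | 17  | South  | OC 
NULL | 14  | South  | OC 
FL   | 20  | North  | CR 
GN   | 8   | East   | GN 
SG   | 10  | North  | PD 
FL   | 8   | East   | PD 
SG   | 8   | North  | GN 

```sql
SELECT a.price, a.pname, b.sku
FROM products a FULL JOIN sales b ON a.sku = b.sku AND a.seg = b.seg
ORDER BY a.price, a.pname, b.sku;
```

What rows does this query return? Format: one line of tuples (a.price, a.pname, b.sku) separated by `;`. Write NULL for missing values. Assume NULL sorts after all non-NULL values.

(6, Gizmo, NULL); (7, Frame, NULL); (24, Chip, NULL); (26, Gear, NULL); (53, Motor, NULL); (NULL, Widget, NULL); (NULL, NULL, FL); (NULL, NULL, FL); (NULL, NULL, GN); (NULL, NULL, PD); (NULL, NULL, SG); (NULL, NULL, SG); (NULL, NULL, NULL)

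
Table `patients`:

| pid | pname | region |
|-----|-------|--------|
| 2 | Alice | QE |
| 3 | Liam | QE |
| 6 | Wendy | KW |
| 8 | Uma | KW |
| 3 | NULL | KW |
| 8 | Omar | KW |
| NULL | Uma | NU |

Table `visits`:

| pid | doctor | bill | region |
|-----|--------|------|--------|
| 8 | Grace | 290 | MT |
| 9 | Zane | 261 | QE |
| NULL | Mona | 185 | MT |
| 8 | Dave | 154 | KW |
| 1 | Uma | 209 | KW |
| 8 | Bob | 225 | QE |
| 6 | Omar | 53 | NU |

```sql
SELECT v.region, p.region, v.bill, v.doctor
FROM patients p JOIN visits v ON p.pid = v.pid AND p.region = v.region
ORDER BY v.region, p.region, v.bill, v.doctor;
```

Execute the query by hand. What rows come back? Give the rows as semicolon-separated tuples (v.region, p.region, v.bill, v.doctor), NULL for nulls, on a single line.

(KW, KW, 154, Dave); (KW, KW, 154, Dave)

INNER JOIN keeps only pairs where the ON condition holds.
Matching on p.pid = v.pid AND p.region = v.region. A NULL in a compared column never satisfies the condition.
Matched pairs: 2.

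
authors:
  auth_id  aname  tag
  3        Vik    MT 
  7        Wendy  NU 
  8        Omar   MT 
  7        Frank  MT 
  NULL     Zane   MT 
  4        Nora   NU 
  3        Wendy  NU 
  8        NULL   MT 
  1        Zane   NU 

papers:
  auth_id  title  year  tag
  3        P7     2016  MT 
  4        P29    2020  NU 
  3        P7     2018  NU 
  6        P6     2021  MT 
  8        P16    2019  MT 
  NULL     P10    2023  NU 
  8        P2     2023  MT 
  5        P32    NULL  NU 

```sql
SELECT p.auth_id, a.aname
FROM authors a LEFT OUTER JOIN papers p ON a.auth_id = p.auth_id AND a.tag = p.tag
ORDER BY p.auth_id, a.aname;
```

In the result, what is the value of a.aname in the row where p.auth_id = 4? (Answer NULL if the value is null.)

Nora

LEFT JOIN keeps every row from `authors`; unmatched rows get NULL for `papers`'s columns.
Matching on a.auth_id = p.auth_id AND a.tag = p.tag. A NULL in a compared column never satisfies the condition.
- a row (auth_id=3, tag=MT): matches 1 p row(s) → 1 output row(s).
- a row (auth_id=7, tag=NU): no match → kept, p columns NULL.
- a row (auth_id=8, tag=MT): matches 2 p row(s) → 2 output row(s).
- a row (auth_id=7, tag=MT): no match → kept, p columns NULL.
- a row (auth_id=NULL, tag=MT): no match → kept, p columns NULL.
- a row (auth_id=4, tag=NU): matches 1 p row(s) → 1 output row(s).
- a row (auth_id=3, tag=NU): matches 1 p row(s) → 1 output row(s).
- a row (auth_id=8, tag=MT): matches 2 p row(s) → 2 output row(s).
- a row (auth_id=1, tag=NU): no match → kept, p columns NULL.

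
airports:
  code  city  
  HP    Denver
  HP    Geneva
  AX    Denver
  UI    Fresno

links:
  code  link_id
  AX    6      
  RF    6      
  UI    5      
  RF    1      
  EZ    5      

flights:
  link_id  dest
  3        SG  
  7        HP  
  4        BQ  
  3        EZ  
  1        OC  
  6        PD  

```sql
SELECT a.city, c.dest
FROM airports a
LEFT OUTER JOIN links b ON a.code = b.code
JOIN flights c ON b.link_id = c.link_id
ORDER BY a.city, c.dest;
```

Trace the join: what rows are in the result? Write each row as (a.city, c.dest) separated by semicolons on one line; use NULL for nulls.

Evaluate left to right. First `airports a LEFT JOIN links b` on code: 4 row(s).
Then INNER JOIN `flights c` on link_id: keep only rows whose b.link_id appears in c.

(Denver, PD)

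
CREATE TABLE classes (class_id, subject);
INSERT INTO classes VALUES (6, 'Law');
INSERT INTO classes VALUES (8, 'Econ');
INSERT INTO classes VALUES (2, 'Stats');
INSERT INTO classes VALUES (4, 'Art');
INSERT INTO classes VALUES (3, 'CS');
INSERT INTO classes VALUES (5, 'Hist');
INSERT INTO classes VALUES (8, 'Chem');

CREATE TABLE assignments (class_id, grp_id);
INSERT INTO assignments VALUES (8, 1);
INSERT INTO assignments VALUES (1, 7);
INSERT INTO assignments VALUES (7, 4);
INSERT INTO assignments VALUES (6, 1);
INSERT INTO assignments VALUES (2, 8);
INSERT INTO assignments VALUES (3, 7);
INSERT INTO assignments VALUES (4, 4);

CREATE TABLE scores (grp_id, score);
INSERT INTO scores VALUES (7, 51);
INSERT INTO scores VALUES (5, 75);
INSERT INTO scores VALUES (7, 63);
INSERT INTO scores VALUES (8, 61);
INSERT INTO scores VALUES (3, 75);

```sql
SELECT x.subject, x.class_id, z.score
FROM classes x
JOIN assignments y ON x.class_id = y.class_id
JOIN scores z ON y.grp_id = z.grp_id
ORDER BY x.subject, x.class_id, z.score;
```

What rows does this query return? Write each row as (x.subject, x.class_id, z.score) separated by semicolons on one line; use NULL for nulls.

(CS, 3, 51); (CS, 3, 63); (Stats, 2, 61)

Step 1 — x INNER JOIN y on class_id → 6 row(s).
Then INNER JOIN `scores z` on grp_id: keep only rows whose y.grp_id appears in z.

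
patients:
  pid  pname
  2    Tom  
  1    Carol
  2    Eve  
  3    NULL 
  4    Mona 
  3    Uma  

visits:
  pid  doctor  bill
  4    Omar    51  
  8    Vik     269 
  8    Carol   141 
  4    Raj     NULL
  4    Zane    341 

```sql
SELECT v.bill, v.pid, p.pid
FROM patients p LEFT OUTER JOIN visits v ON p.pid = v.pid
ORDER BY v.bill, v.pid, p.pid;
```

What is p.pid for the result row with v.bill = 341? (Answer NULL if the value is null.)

4

LEFT JOIN keeps every row from `patients`; unmatched rows get NULL for `visits`'s columns.
Matching on p.pid = v.pid.
- pid=2: no v row matches, row kept with v columns NULL.
- pid=1: no v row matches, row kept with v columns NULL.
- pid=2: no v row matches, row kept with v columns NULL.
- pid=3: no v row matches, row kept with v columns NULL.
- pid=4: 3 matching v row(s), so 3 row(s) emitted.
- pid=3: no v row matches, row kept with v columns NULL.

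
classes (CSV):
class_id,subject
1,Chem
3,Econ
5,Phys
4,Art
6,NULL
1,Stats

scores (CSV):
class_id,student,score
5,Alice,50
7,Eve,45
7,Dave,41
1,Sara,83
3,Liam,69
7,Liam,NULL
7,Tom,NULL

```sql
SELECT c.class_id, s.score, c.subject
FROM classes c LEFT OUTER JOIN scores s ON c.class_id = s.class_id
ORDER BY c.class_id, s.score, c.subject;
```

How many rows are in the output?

6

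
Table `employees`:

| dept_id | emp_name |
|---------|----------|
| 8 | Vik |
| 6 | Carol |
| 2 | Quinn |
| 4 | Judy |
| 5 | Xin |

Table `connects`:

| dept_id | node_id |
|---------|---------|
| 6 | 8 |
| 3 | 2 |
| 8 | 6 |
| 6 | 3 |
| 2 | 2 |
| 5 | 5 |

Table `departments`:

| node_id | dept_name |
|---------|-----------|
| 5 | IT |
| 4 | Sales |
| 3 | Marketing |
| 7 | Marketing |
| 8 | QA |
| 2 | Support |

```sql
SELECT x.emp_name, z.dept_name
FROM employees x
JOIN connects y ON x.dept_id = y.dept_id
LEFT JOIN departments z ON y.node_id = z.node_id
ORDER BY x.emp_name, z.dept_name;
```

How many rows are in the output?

5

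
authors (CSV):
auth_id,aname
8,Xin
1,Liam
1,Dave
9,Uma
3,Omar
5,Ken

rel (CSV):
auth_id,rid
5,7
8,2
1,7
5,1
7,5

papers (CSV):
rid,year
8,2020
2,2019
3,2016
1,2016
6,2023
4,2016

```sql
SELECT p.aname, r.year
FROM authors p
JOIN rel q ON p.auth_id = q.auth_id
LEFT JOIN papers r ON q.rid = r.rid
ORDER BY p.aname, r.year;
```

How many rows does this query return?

5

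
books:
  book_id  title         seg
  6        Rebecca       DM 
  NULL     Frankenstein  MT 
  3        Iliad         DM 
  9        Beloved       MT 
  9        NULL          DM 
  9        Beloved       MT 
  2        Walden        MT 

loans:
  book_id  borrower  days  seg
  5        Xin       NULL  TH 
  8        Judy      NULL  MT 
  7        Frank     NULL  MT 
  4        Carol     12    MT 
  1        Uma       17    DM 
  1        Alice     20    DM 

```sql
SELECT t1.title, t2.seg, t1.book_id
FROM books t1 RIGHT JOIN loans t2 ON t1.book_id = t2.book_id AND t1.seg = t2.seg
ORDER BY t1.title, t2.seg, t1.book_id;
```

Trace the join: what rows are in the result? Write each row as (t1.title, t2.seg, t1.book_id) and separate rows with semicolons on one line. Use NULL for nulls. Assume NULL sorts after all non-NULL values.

RIGHT JOIN keeps every row from `loans`; unmatched rows get NULL for `books`'s columns.
Matching on t1.book_id = t2.book_id AND t1.seg = t2.seg. A NULL in a compared column never satisfies the condition.
Matched pairs: 0; unmatched t2 rows kept: 6.

(NULL, DM, NULL); (NULL, DM, NULL); (NULL, MT, NULL); (NULL, MT, NULL); (NULL, MT, NULL); (NULL, TH, NULL)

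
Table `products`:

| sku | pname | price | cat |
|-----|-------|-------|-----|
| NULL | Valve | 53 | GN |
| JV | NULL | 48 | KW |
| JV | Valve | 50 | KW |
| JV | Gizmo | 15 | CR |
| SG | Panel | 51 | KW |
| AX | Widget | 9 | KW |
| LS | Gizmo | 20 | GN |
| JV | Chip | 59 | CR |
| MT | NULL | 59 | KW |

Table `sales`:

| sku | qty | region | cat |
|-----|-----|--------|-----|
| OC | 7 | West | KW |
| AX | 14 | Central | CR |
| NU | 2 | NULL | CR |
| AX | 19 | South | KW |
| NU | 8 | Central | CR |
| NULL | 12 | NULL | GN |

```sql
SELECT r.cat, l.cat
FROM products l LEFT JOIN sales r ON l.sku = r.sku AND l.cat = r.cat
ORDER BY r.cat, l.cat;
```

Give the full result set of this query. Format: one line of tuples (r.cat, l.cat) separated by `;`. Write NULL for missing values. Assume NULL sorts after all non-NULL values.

(KW, KW); (NULL, CR); (NULL, CR); (NULL, GN); (NULL, GN); (NULL, KW); (NULL, KW); (NULL, KW); (NULL, KW)

LEFT JOIN keeps every row from `products`; unmatched rows get NULL for `sales`'s columns.
Matching on l.sku = r.sku AND l.cat = r.cat. A NULL in a compared column never satisfies the condition.
- l[0] sku=NULL, cat=GN → no match; kept with NULLs on the r side.
- l[1] sku=JV, cat=KW → no match; kept with NULLs on the r side.
- l[2] sku=JV, cat=KW → no match; kept with NULLs on the r side.
- l[3] sku=JV, cat=CR → no match; kept with NULLs on the r side.
- l[4] sku=SG, cat=KW → no match; kept with NULLs on the r side.
- l[5] sku=AX, cat=KW → 1 match(es) in r → 1 row(s).
- l[6] sku=LS, cat=GN → no match; kept with NULLs on the r side.
- l[7] sku=JV, cat=CR → no match; kept with NULLs on the r side.
- l[8] sku=MT, cat=KW → no match; kept with NULLs on the r side.
After projecting and ordering:
r.cat | l.cat
KW | KW
NULL | CR
NULL | CR
NULL | GN
NULL | GN
NULL | KW
NULL | KW
NULL | KW
NULL | KW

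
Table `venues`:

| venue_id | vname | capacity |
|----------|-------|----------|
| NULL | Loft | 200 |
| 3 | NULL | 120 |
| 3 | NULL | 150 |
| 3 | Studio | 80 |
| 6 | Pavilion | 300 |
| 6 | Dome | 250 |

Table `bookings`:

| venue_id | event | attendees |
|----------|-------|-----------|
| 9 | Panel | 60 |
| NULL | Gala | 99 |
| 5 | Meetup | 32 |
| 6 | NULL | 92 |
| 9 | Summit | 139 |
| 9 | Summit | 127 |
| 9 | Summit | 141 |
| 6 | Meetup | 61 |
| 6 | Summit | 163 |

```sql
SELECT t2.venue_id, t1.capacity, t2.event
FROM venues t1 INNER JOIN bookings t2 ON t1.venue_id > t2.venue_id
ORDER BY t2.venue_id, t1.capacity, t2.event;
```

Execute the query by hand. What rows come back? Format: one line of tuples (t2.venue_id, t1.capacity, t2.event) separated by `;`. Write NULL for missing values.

INNER JOIN keeps only pairs where the ON condition holds.
Matching on t1.venue_id > t2.venue_id. A NULL in a compared column never satisfies the condition.
- venue_id=NULL: no matching t2 row, dropped.
- venue_id=3: no matching t2 row, dropped.
- venue_id=3: no matching t2 row, dropped.
- venue_id=3: no matching t2 row, dropped.
- venue_id=6: 1 matching t2 row(s), so 1 row(s) emitted.
- venue_id=6: 1 matching t2 row(s), so 1 row(s) emitted.
After projecting and ordering:
t2.venue_id | t1.capacity | t2.event
5 | 250 | Meetup
5 | 300 | Meetup

(5, 250, Meetup); (5, 300, Meetup)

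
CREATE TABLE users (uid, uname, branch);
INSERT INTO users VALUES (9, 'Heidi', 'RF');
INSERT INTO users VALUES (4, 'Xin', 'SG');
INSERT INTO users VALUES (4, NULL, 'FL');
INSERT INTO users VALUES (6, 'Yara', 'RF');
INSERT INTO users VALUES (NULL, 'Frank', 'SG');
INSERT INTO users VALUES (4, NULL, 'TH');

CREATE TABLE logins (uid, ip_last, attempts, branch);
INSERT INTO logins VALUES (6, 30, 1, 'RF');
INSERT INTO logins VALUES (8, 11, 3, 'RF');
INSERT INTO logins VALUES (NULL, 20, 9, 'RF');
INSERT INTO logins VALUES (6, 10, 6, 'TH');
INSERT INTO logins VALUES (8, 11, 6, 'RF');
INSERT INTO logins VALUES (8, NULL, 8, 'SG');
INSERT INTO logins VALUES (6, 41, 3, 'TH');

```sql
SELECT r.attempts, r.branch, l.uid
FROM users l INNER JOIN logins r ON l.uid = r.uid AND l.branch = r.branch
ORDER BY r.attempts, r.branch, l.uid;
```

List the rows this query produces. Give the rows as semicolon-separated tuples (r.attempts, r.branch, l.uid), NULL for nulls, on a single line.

INNER JOIN keeps only pairs where the ON condition holds.
Matching on l.uid = r.uid AND l.branch = r.branch. A NULL in a compared column never satisfies the condition.
Matched pairs: 1.

(1, RF, 6)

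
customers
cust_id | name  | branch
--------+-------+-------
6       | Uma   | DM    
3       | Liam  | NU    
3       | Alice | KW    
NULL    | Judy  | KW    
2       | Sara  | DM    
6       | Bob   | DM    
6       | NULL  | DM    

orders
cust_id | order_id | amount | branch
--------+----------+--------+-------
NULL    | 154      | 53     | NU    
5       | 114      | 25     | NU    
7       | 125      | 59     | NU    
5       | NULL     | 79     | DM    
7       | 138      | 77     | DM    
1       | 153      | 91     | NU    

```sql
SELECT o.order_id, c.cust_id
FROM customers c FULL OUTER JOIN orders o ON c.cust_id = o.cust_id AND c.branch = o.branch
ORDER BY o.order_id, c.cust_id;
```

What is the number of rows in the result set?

13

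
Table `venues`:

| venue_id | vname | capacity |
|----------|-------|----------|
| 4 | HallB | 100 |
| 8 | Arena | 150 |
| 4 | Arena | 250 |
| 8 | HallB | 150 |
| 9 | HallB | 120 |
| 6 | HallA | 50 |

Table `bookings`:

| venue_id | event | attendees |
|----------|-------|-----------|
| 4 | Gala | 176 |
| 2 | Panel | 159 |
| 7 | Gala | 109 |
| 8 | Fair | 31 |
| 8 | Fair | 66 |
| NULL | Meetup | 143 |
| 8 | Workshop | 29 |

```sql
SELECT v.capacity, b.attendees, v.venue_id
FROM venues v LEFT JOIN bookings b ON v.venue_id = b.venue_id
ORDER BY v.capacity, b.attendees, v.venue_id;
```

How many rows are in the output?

10

LEFT JOIN keeps every row from `venues`; unmatched rows get NULL for `bookings`'s columns.
Matching on v.venue_id = b.venue_id. A NULL in a compared column never satisfies the condition.
Matched pairs: 8; unmatched v rows kept: 2.
Total: 8 matched + 2 padded = 10 rows.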